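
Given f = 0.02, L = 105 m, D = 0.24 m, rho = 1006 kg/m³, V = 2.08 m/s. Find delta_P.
Formula: \Delta P = f \frac{L}{D} \frac{\rho V^2}{2}
delta_P = 0.02·(105/0.24)·0.5·1006·2.08²/1000 = 19.04 kPa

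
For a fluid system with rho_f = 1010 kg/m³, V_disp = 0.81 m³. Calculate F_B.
Formula: F_B = \rho_f g V_{disp}
F_B = 1010·9.81·0.81 = 8026 N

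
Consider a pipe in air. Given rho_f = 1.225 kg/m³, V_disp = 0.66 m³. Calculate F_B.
Formula: F_B = \rho_f g V_{disp}
F_B = 1.225·9.81·0.66 = 7.931 N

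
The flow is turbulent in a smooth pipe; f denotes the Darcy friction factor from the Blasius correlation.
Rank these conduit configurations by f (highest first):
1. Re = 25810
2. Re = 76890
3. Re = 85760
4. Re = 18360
Case 1: f = 0.02493
Case 2: f = 0.01898
Case 3: f = 0.01847
Case 4: f = 0.02715
Ranking (highest first): 4, 1, 2, 3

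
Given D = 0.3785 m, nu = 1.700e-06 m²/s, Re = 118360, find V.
Formula: Re = \frac{V D}{\nu}
Substituting knowns: 118360 = V·0.3785/1.700e-06
Solving for V: V = 118360·1.700e-06/0.3785 = 0.5316 m/s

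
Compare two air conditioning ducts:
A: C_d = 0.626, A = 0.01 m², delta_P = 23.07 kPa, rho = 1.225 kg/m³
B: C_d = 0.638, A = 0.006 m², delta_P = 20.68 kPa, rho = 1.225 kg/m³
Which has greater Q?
Q(A) = 1215 L/s, Q(B) = 703.4 L/s. Answer: A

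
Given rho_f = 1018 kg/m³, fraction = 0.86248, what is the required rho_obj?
Formula: f_{sub} = \frac{\rho_{obj}}{\rho_f}
Substituting knowns: 0.86248 = rho_obj/1018
Solving for rho_obj: rho_obj = 0.86248·1018 = 878 kg/m³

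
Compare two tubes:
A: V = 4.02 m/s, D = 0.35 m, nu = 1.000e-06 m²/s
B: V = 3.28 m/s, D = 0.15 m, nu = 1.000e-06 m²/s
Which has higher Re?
Re(A) = 1.407e+06, Re(B) = 492000. Answer: A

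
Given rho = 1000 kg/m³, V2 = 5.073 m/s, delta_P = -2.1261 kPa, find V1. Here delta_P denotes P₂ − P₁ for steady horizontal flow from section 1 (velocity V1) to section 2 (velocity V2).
Formula: \Delta P = \frac{1}{2} \rho (V_1^2 - V_2^2)
Substituting knowns: -2.1261 = 0.5·1000·(V1² − 5.073²)/1000
Solving for V1: V1 = √(5.073² + 2·(-2.1261·1000)/1000) = 4.635 m/s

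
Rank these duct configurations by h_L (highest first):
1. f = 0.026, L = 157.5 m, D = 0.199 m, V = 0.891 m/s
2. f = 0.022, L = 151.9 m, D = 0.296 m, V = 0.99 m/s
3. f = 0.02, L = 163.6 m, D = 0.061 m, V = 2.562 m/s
Case 1: h_L = 0.8326 m
Case 2: h_L = 0.564 m
Case 3: h_L = 17.94 m
Ranking (highest first): 3, 1, 2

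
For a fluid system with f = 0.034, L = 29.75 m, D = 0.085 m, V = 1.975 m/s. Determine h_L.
Formula: h_L = f \frac{L}{D} \frac{V^2}{2g}
h_L = 0.034·(29.75/0.085)·1.975²/(2·9.81) = 2.366 m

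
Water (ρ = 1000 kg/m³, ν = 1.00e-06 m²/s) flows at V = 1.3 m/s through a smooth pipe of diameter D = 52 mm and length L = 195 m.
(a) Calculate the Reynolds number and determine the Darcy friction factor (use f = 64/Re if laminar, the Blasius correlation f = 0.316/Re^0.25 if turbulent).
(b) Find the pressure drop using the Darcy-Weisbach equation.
(a) Re = V·D/ν = 1.3·0.052/1.00e-06 = 67600 → turbulent (Re > 4000); f = 0.316/Re^0.25 = 0.316/67600^0.25 = 0.019597
(b) Darcy-Weisbach: ΔP = f·(L/D)·½ρV²/1000 = 0.019597·(195/0.052)·½·1000·1.3²/1000 = 62.1 kPa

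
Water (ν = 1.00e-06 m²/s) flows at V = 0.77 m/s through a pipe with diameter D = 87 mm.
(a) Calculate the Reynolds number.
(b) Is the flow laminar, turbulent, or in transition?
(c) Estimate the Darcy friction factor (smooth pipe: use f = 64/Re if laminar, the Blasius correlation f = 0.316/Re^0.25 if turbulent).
(a) Re = V·D/ν = 0.77·0.087/1.00e-06 = 66990
(b) Flow regime: turbulent (Re > 4000)
(c) Friction factor: f = 0.316/Re^0.25 = 0.316/66990^0.25 = 0.01964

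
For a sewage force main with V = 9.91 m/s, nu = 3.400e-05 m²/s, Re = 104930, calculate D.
Formula: Re = \frac{V D}{\nu}
Substituting knowns: 104930 = 9.91·D/3.400e-05
Solving for D: D = 104930·3.400e-05/9.91 = 0.36 m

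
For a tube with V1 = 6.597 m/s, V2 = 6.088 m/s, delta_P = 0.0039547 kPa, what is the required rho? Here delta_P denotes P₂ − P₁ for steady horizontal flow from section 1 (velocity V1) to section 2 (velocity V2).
Formula: \Delta P = \frac{1}{2} \rho (V_1^2 - V_2^2)
Substituting knowns: 0.0039547 = 0.5·rho·(6.597² − 6.088²)/1000
Solving for rho: rho = 2·(0.0039547·1000)/(6.597² − 6.088²) = 1.225 kg/m³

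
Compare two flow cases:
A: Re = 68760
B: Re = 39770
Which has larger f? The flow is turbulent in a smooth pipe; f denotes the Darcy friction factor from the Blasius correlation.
f(A) = 0.01951, f(B) = 0.02238. Answer: B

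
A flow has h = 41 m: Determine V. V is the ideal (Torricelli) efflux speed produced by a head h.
Formula: V = \sqrt{2 g h}
V = √(2·9.81·41) = 28.36 m/s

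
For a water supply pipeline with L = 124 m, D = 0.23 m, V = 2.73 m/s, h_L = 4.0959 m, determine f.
Formula: h_L = f \frac{L}{D} \frac{V^2}{2g}
Substituting knowns: 4.0959 = f·(124/0.23)·2.73²/(2·9.81)
Solving for f: f = 4.0959·2·9.81/((124/0.23)·2.73²) = 0.02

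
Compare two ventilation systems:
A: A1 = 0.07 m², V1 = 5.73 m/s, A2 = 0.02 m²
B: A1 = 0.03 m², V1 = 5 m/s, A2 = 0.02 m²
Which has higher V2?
V2(A) = 20.06 m/s, V2(B) = 7.5 m/s. Answer: A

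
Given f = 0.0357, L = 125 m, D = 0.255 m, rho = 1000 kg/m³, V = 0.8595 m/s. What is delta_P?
Formula: \Delta P = f \frac{L}{D} \frac{\rho V^2}{2}
delta_P = 0.0357·(125/0.255)·0.5·1000·0.8595²/1000 = 6.464 kPa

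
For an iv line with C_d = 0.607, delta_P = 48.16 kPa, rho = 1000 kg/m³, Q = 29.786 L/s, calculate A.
Formula: Q = C_d A \sqrt{\frac{2 \Delta P}{\rho}}
Substituting knowns: 29.786 = 0.607·A·√(2·(48.16·1000)/1000)·1000
Solving for A: A = (29.786/1000)/(0.607·√(2·(48.16·1000)/1000)) = 0.005 m²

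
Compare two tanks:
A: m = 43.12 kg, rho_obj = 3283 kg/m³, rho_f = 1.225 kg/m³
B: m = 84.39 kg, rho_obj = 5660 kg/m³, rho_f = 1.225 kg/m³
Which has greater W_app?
W_app(A) = 422.8 N, W_app(B) = 827.7 N. Answer: B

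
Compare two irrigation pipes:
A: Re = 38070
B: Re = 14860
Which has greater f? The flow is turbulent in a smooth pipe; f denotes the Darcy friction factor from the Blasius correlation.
f(A) = 0.02262, f(B) = 0.02862. Answer: B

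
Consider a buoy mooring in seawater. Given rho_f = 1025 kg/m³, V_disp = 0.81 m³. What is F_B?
Formula: F_B = \rho_f g V_{disp}
F_B = 1025·9.81·0.81 = 8145 N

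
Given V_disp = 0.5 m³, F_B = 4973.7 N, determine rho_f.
Formula: F_B = \rho_f g V_{disp}
Substituting knowns: 4973.7 = rho_f·9.81·0.5
Solving for rho_f: rho_f = 4973.7/(9.81·0.5) = 1014 kg/m³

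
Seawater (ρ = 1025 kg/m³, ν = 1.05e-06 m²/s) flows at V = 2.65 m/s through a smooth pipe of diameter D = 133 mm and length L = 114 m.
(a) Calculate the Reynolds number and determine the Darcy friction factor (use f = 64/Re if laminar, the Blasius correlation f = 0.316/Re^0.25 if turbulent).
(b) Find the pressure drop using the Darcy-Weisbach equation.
(a) Re = V·D/ν = 2.65·0.133/1.05e-06 = 335670 → turbulent (Re > 4000); f = 0.316/Re^0.25 = 0.316/335670^0.25 = 0.013128 (Blasius is strictly valid for Re ≲ 1e5; used here as the smooth-pipe estimate the problem specifies)
(b) Darcy-Weisbach: ΔP = f·(L/D)·½ρV²/1000 = 0.013128·(114/0.133)·½·1025·2.65²/1000 = 40.5 kPa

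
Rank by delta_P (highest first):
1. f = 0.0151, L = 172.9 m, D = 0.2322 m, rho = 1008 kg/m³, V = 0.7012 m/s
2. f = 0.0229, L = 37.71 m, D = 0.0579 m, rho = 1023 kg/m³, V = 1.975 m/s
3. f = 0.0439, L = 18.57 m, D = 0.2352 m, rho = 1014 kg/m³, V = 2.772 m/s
Case 1: delta_P = 2.786 kPa
Case 2: delta_P = 29.76 kPa
Case 3: delta_P = 13.5 kPa
Ranking (highest first): 2, 3, 1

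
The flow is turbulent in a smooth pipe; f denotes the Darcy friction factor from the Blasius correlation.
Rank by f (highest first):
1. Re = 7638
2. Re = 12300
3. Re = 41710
Case 1: f = 0.0338
Case 2: f = 0.03001
Case 3: f = 0.02211
Ranking (highest first): 1, 2, 3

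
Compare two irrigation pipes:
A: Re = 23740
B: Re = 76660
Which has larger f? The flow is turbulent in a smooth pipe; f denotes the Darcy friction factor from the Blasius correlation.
f(A) = 0.02546, f(B) = 0.01899. Answer: A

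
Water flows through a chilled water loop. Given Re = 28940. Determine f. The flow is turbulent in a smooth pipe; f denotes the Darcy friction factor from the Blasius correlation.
Formula: f = \frac{0.316}{Re^{0.25}}
f = 0.316/28940^0.25 = 0.02423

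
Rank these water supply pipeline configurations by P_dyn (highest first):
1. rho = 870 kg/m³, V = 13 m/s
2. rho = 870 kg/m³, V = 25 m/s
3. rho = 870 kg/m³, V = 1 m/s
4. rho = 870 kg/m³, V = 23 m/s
Case 1: P_dyn = 73.52 kPa
Case 2: P_dyn = 271.9 kPa
Case 3: P_dyn = 0.435 kPa
Case 4: P_dyn = 230.1 kPa
Ranking (highest first): 2, 4, 1, 3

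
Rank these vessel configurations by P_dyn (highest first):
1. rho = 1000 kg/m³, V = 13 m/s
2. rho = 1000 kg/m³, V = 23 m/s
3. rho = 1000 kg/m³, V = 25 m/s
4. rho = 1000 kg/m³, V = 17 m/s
Case 1: P_dyn = 84.5 kPa
Case 2: P_dyn = 264.5 kPa
Case 3: P_dyn = 312.5 kPa
Case 4: P_dyn = 144.5 kPa
Ranking (highest first): 3, 2, 4, 1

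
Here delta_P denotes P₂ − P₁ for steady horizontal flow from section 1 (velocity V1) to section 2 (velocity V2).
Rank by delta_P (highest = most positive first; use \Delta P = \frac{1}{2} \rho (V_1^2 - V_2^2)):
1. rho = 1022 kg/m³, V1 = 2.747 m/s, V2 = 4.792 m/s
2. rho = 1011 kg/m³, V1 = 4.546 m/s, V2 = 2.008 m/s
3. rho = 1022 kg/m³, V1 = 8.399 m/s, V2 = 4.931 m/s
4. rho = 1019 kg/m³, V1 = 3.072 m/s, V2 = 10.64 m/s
Case 1: delta_P = -7.878 kPa
Case 2: delta_P = 8.409 kPa
Case 3: delta_P = 23.62 kPa
Case 4: delta_P = -52.87 kPa
Ranking (highest first): 3, 2, 1, 4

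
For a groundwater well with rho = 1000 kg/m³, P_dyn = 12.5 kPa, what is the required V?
Formula: P_{dyn} = \frac{1}{2} \rho V^2
Substituting knowns: 12.5 = 0.5·1000·V²/1000
Solving for V: V = √(2·(12.5·1000)/1000) = 5 m/s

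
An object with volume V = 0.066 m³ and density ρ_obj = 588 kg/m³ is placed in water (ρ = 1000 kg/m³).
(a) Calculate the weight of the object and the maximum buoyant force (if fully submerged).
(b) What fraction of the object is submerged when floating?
(a) W=rho_obj*g*V=588*9.81*0.066=380.7 N; F_B(max)=rho*g*V=1000*9.81*0.066=647.5 N
(b) Floating fraction=rho_obj/rho=588/1000=0.588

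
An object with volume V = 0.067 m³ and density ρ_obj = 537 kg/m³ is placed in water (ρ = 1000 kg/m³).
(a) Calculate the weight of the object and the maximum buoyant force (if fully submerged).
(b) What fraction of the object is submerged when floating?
(a) W=rho_obj*g*V=537*9.81*0.067=353.0 N; F_B(max)=rho*g*V=1000*9.81*0.067=657.3 N
(b) Floating fraction=rho_obj/rho=537/1000=0.537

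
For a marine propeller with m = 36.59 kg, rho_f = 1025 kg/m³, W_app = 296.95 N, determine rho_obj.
Formula: W_{app} = mg\left(1 - \frac{\rho_f}{\rho_{obj}}\right)
Substituting knowns: 296.95 = 36.59·9.81·(1 − 1025/rho_obj)
Solving for rho_obj: rho_obj = 1025/(1 − 296.95/(36.59·9.81)) = 5934 kg/m³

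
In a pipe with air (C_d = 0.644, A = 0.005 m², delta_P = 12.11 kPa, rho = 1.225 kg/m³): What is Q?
Formula: Q = C_d A \sqrt{\frac{2 \Delta P}{\rho}}
Q = 0.644·0.005·√(2·(12.11·1000)/1.225)·1000 = 452.8 L/s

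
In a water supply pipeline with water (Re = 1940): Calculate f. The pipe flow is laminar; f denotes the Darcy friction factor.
Formula: f = \frac{64}{Re}
f = 64/1940 = 0.03299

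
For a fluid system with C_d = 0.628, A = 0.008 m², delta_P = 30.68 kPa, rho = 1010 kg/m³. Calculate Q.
Formula: Q = C_d A \sqrt{\frac{2 \Delta P}{\rho}}
Q = 0.628·0.008·√(2·(30.68·1000)/1010)·1000 = 39.16 L/s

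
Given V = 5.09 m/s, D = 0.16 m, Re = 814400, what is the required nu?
Formula: Re = \frac{V D}{\nu}
Substituting knowns: 814400 = 5.09·0.16/nu
Solving for nu: nu = 5.09·0.16/814400 = 1.000e-06 m²/s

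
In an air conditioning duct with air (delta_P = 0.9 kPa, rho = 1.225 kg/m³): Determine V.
Formula: V = \sqrt{\frac{2 \Delta P}{\rho}}
V = √(2·(0.9·1000)/1.225) = 38.33 m/s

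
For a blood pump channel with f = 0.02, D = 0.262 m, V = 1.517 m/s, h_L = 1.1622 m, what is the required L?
Formula: h_L = f \frac{L}{D} \frac{V^2}{2g}
Substituting knowns: 1.1622 = 0.02·(L/0.262)·1.517²/(2·9.81)
Solving for L: L = 1.1622·2·9.81·0.262/(0.02·1.517²) = 129.8 m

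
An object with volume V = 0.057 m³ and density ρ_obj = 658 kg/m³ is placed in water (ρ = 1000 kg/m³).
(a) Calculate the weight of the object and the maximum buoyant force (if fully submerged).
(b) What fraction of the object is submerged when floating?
(a) W=rho_obj*g*V=658*9.81*0.057=367.9 N; F_B(max)=rho*g*V=1000*9.81*0.057=559.2 N
(b) Floating fraction=rho_obj/rho=658/1000=0.658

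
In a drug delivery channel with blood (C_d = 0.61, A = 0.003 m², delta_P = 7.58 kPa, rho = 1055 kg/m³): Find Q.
Formula: Q = C_d A \sqrt{\frac{2 \Delta P}{\rho}}
Q = 0.61·0.003·√(2·(7.58·1000)/1055)·1000 = 6.937 L/s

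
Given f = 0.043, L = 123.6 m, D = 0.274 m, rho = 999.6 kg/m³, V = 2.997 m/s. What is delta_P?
Formula: \Delta P = f \frac{L}{D} \frac{\rho V^2}{2}
delta_P = 0.043·(123.6/0.274)·0.5·999.6·2.997²/1000 = 87.08 kPa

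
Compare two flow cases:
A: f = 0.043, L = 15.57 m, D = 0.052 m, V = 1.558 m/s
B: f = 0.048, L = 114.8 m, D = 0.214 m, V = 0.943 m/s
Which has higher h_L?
h_L(A) = 1.593 m, h_L(B) = 1.167 m. Answer: A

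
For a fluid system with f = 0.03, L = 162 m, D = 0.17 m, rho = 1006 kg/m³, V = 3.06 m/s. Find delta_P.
Formula: \Delta P = f \frac{L}{D} \frac{\rho V^2}{2}
delta_P = 0.03·(162/0.17)·0.5·1006·3.06²/1000 = 134.6 kPa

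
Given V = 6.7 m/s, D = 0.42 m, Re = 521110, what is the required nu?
Formula: Re = \frac{V D}{\nu}
Substituting knowns: 521110 = 6.7·0.42/nu
Solving for nu: nu = 6.7·0.42/521110 = 5.400e-06 m²/s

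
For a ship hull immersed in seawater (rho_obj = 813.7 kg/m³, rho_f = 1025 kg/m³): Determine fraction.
Formula: f_{sub} = \frac{\rho_{obj}}{\rho_f}
fraction = 813.7/1025 = 0.7939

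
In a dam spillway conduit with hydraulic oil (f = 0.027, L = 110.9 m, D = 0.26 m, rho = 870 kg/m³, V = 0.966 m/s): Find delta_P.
Formula: \Delta P = f \frac{L}{D} \frac{\rho V^2}{2}
delta_P = 0.027·(110.9/0.26)·0.5·870·0.966²/1000 = 4.675 kPa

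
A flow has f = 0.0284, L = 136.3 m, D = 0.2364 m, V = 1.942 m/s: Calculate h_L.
Formula: h_L = f \frac{L}{D} \frac{V^2}{2g}
h_L = 0.0284·(136.3/0.2364)·1.942²/(2·9.81) = 3.148 m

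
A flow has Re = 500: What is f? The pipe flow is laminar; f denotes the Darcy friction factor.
Formula: f = \frac{64}{Re}
f = 64/500 = 0.128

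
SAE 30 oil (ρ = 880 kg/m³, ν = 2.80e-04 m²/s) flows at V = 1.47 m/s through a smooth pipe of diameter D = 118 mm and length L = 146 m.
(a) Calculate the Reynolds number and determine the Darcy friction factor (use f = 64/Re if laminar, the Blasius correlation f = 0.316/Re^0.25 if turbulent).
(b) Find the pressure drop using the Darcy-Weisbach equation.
(a) Re = V·D/ν = 1.47·0.118/2.80e-04 = 619.5 → laminar (Re < 2300); f = 64/Re = 64/619.5 = 0.10331
(b) Darcy-Weisbach: ΔP = f·(L/D)·½ρV²/1000 = 0.10331·(146/0.118)·½·880·1.47²/1000 = 121.5 kPa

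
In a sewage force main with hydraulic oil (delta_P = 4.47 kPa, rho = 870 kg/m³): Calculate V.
Formula: V = \sqrt{\frac{2 \Delta P}{\rho}}
V = √(2·(4.47·1000)/870) = 3.206 m/s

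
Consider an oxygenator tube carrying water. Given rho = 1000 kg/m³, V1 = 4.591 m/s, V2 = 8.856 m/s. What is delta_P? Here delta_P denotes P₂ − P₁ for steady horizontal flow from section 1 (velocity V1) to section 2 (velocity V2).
Formula: \Delta P = \frac{1}{2} \rho (V_1^2 - V_2^2)
delta_P = 0.5·1000·(4.591² − 8.856²)/1000 = -28.68 kPa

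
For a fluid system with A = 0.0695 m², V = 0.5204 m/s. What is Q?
Formula: Q = A V
Q = 0.0695·0.5204·1000 = 36.17 L/s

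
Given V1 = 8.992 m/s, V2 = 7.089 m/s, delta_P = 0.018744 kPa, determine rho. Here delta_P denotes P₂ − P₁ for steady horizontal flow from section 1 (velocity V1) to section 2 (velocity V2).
Formula: \Delta P = \frac{1}{2} \rho (V_1^2 - V_2^2)
Substituting knowns: 0.018744 = 0.5·rho·(8.992² − 7.089²)/1000
Solving for rho: rho = 2·(0.018744·1000)/(8.992² − 7.089²) = 1.225 kg/m³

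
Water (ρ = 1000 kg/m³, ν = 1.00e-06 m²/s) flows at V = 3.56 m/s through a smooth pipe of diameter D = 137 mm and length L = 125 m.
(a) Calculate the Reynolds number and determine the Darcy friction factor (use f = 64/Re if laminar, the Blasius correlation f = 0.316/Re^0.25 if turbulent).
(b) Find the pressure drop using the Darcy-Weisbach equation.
(a) Re = V·D/ν = 3.56·0.137/1.00e-06 = 487720 → turbulent (Re > 4000); f = 0.316/Re^0.25 = 0.316/487720^0.25 = 0.011958 (Blasius is strictly valid for Re ≲ 1e5; used here as the smooth-pipe estimate the problem specifies)
(b) Darcy-Weisbach: ΔP = f·(L/D)·½ρV²/1000 = 0.011958·(125/0.137)·½·1000·3.56²/1000 = 69.14 kPa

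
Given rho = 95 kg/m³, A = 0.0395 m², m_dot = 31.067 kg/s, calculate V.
Formula: \dot{m} = \rho A V
Substituting knowns: 31.067 = 95·0.0395·V
Solving for V: V = 31.067/(95·0.0395) = 8.279 m/s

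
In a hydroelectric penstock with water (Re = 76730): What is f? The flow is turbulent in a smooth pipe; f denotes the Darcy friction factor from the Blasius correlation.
Formula: f = \frac{0.316}{Re^{0.25}}
f = 0.316/76730^0.25 = 0.01899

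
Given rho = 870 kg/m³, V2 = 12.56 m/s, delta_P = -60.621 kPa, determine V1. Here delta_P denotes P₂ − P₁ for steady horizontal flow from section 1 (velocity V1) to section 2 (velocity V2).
Formula: \Delta P = \frac{1}{2} \rho (V_1^2 - V_2^2)
Substituting knowns: -60.621 = 0.5·870·(V1² − 12.56²)/1000
Solving for V1: V1 = √(12.56² + 2·(-60.621·1000)/870) = 4.289 m/s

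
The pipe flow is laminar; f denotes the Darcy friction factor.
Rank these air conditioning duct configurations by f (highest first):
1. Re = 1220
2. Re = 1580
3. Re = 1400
Case 1: f = 0.05246
Case 2: f = 0.04051
Case 3: f = 0.04571
Ranking (highest first): 1, 3, 2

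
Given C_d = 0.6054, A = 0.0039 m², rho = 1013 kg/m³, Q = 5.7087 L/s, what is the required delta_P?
Formula: Q = C_d A \sqrt{\frac{2 \Delta P}{\rho}}
Substituting knowns: 5.7087 = 0.6054·0.0039·√(2·(delta_P·1000)/1013)·1000
Solving for delta_P: delta_P = ((5.7087/1000)/(0.6054·0.0039))²·1013/2/1000 = 2.961 kPa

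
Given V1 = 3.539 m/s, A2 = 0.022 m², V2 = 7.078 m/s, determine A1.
Formula: V_2 = \frac{A_1 V_1}{A_2}
Substituting knowns: 7.078 = A1·3.539/0.022
Solving for A1: A1 = 7.078·0.022/3.539 = 0.044 m²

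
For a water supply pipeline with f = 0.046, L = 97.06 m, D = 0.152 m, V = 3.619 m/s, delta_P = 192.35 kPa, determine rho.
Formula: \Delta P = f \frac{L}{D} \frac{\rho V^2}{2}
Substituting knowns: 192.35 = 0.046·(97.06/0.152)·0.5·rho·3.619²/1000
Solving for rho: rho = (192.35·1000)/(0.046·(97.06/0.152)·0.5·3.619²) = 1000 kg/m³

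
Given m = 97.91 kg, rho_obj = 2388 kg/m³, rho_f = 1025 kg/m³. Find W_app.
Formula: W_{app} = mg\left(1 - \frac{\rho_f}{\rho_{obj}}\right)
W_app = 97.91·9.81·(1 − 1025/2388) = 548.2 N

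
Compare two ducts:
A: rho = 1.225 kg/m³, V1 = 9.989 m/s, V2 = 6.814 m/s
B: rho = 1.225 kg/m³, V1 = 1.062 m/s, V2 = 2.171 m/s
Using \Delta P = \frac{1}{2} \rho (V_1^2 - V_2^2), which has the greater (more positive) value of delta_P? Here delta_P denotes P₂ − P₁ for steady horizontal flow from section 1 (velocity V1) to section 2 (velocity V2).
delta_P(A) = 0.03268 kPa, delta_P(B) = -0.002196 kPa. Answer: A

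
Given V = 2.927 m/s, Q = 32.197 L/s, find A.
Formula: Q = A V
Substituting knowns: 32.197 = A·2.927·1000
Solving for A: A = (32.197/1000)/2.927 = 0.011 m²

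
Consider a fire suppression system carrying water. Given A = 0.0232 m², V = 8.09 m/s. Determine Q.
Formula: Q = A V
Q = 0.0232·8.09·1000 = 187.7 L/s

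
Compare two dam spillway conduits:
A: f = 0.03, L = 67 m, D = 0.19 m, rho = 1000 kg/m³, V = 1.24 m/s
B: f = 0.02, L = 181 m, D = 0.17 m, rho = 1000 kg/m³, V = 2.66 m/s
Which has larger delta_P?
delta_P(A) = 8.133 kPa, delta_P(B) = 75.33 kPa. Answer: B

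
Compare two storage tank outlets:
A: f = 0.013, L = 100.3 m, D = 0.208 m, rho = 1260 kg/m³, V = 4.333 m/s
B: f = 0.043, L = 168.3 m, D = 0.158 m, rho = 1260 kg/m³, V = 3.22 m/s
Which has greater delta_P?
delta_P(A) = 74.15 kPa, delta_P(B) = 299.2 kPa. Answer: B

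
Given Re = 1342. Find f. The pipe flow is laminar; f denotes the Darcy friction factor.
Formula: f = \frac{64}{Re}
f = 64/1342 = 0.04769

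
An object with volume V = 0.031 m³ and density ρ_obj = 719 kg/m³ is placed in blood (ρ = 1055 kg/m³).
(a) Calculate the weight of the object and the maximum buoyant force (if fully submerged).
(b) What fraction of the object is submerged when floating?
(a) W=rho_obj*g*V=719*9.81*0.031=218.7 N; F_B(max)=rho*g*V=1055*9.81*0.031=320.8 N
(b) Floating fraction=rho_obj/rho=719/1055=0.682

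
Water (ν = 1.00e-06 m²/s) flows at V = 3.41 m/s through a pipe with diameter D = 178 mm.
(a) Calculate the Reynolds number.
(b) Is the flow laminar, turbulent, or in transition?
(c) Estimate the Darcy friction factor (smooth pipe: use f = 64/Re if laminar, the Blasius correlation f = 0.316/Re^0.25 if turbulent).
(a) Re = V·D/ν = 3.41·0.178/1.00e-06 = 606980
(b) Flow regime: turbulent (Re > 4000)
(c) Friction factor: f = 0.316/Re^0.25 = 0.316/606980^0.25 = 0.01132 (Blasius is strictly valid for Re ≲ 1e5; used here as the smooth-pipe estimate the problem specifies)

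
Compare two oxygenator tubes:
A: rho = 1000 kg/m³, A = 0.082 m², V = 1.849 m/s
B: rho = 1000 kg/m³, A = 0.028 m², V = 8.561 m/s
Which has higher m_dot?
m_dot(A) = 151.6 kg/s, m_dot(B) = 239.7 kg/s. Answer: B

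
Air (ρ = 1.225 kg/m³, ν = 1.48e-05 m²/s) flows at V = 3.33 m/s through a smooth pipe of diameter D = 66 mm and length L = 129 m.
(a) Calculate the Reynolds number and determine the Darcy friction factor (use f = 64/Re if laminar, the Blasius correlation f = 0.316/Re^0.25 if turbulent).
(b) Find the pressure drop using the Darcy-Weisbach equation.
(a) Re = V·D/ν = 3.33·0.066/1.48e-05 = 14850 → turbulent (Re > 4000); f = 0.316/Re^0.25 = 0.316/14850^0.25 = 0.028626
(b) Darcy-Weisbach: ΔP = f·(L/D)·½ρV²/1000 = 0.028626·(129/0.066)·½·1.225·3.33²/1000 = 0.38 kPa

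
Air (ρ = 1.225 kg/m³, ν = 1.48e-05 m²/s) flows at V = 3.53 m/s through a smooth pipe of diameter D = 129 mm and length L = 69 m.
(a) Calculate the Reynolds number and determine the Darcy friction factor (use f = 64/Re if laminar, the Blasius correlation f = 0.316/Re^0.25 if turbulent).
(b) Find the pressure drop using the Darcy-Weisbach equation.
(a) Re = V·D/ν = 3.53·0.129/1.48e-05 = 30768 → turbulent (Re > 4000); f = 0.316/Re^0.25 = 0.316/30768^0.25 = 0.02386
(b) Darcy-Weisbach: ΔP = f·(L/D)·½ρV²/1000 = 0.02386·(69/0.129)·½·1.225·3.53²/1000 = 0.09741 kPa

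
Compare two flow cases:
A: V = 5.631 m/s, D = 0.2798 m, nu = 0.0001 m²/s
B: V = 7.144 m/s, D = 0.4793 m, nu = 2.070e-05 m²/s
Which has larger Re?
Re(A) = 15756, Re(B) = 165416. Answer: B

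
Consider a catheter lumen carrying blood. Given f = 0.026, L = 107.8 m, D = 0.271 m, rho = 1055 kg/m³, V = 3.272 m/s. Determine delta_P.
Formula: \Delta P = f \frac{L}{D} \frac{\rho V^2}{2}
delta_P = 0.026·(107.8/0.271)·0.5·1055·3.272²/1000 = 58.41 kPa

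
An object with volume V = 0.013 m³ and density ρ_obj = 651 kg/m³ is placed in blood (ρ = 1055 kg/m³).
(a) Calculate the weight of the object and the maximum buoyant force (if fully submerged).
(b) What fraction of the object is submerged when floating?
(a) W=rho_obj*g*V=651*9.81*0.013=83.0 N; F_B(max)=rho*g*V=1055*9.81*0.013=134.5 N
(b) Floating fraction=rho_obj/rho=651/1055=0.617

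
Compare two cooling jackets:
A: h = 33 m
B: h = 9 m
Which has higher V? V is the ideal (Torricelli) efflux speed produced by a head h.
V(A) = 25.45 m/s, V(B) = 13.29 m/s. Answer: A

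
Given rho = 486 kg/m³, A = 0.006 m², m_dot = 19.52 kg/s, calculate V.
Formula: \dot{m} = \rho A V
Substituting knowns: 19.52 = 486·0.006·V
Solving for V: V = 19.52/(486·0.006) = 6.694 m/s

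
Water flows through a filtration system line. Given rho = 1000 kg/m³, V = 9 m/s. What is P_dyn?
Formula: P_{dyn} = \frac{1}{2} \rho V^2
P_dyn = 0.5·1000·9²/1000 = 40.5 kPa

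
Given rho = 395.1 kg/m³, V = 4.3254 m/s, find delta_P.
Formula: V = \sqrt{\frac{2 \Delta P}{\rho}}
Substituting knowns: 4.3254 = √(2·(delta_P·1000)/395.1)
Solving for delta_P: delta_P = 4.3254²·395.1/2/1000 = 3.696 kPa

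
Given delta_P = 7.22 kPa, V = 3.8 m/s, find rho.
Formula: V = \sqrt{\frac{2 \Delta P}{\rho}}
Substituting knowns: 3.8 = √(2·(7.22·1000)/rho)
Solving for rho: rho = 2·(7.22·1000)/3.8² = 1000 kg/m³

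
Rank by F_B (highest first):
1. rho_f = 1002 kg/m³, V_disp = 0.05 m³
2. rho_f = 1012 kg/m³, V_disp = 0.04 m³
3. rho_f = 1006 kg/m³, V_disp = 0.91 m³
Case 1: F_B = 491.5 N
Case 2: F_B = 397.1 N
Case 3: F_B = 8981 N
Ranking (highest first): 3, 1, 2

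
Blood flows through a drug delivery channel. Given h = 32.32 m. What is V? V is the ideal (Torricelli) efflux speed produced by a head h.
Formula: V = \sqrt{2 g h}
V = √(2·9.81·32.32) = 25.18 m/s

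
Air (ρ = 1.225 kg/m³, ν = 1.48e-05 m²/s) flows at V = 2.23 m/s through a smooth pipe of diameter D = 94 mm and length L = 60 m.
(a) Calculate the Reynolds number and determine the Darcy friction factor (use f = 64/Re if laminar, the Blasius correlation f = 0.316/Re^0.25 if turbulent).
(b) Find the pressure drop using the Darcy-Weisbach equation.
(a) Re = V·D/ν = 2.23·0.094/1.48e-05 = 14164 → turbulent (Re > 4000); f = 0.316/Re^0.25 = 0.316/14164^0.25 = 0.028966
(b) Darcy-Weisbach: ΔP = f·(L/D)·½ρV²/1000 = 0.028966·(60/0.094)·½·1.225·2.23²/1000 = 0.05632 kPa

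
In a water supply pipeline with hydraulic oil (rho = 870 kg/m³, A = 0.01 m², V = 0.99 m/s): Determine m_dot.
Formula: \dot{m} = \rho A V
m_dot = 870·0.01·0.99 = 8.613 kg/s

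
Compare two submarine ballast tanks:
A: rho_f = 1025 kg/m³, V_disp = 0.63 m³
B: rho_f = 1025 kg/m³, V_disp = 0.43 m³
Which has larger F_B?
F_B(A) = 6335 N, F_B(B) = 4324 N. Answer: A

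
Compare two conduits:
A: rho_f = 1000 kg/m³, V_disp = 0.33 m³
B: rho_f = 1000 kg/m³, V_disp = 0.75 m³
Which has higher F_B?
F_B(A) = 3237 N, F_B(B) = 7358 N. Answer: B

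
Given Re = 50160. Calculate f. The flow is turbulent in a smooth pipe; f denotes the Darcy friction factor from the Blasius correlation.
Formula: f = \frac{0.316}{Re^{0.25}}
f = 0.316/50160^0.25 = 0.02112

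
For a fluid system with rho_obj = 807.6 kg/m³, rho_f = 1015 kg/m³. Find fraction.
Formula: f_{sub} = \frac{\rho_{obj}}{\rho_f}
fraction = 807.6/1015 = 0.7957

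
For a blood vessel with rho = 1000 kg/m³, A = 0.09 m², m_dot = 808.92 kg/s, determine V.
Formula: \dot{m} = \rho A V
Substituting knowns: 808.92 = 1000·0.09·V
Solving for V: V = 808.92/(1000·0.09) = 8.988 m/s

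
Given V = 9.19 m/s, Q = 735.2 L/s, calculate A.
Formula: Q = A V
Substituting knowns: 735.2 = A·9.19·1000
Solving for A: A = (735.2/1000)/9.19 = 0.08 m²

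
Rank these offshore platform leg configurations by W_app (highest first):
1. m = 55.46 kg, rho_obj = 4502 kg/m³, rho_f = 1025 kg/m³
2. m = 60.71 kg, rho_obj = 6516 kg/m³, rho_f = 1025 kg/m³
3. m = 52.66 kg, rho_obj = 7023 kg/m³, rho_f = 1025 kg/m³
Case 1: W_app = 420.2 N
Case 2: W_app = 501.9 N
Case 3: W_app = 441.2 N
Ranking (highest first): 2, 3, 1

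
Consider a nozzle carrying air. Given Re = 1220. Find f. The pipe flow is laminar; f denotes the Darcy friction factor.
Formula: f = \frac{64}{Re}
f = 64/1220 = 0.05246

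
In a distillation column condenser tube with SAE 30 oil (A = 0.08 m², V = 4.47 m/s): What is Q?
Formula: Q = A V
Q = 0.08·4.47·1000 = 357.6 L/s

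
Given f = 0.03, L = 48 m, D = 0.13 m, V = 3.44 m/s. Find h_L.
Formula: h_L = f \frac{L}{D} \frac{V^2}{2g}
h_L = 0.03·(48/0.13)·3.44²/(2·9.81) = 6.681 m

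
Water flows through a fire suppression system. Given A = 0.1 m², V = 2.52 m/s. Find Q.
Formula: Q = A V
Q = 0.1·2.52·1000 = 252 L/s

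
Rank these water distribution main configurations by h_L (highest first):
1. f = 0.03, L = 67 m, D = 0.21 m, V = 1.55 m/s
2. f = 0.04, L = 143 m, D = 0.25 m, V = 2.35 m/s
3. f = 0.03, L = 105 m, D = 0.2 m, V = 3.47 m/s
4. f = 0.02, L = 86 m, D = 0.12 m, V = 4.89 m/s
Case 1: h_L = 1.172 m
Case 2: h_L = 6.44 m
Case 3: h_L = 9.666 m
Case 4: h_L = 17.47 m
Ranking (highest first): 4, 3, 2, 1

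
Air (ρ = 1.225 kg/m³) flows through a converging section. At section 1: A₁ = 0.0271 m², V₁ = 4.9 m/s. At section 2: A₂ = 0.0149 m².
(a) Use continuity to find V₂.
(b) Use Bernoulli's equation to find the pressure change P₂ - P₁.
(a) Continuity: A₁V₁=A₂V₂ -> V₂=A₁V₁/A₂=0.0271*4.9/0.0149=8.91 m/s
(b) Bernoulli: P₂-P₁=0.5*rho*(V₁^2-V₂^2)/1000=0.5*1.225*(4.9^2-8.91^2)/1000=-0.03392 kPa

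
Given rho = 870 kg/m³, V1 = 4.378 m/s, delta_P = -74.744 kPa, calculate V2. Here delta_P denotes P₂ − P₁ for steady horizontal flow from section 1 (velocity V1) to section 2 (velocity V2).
Formula: \Delta P = \frac{1}{2} \rho (V_1^2 - V_2^2)
Substituting knowns: -74.744 = 0.5·870·(4.378² − V2²)/1000
Solving for V2: V2 = √(4.378² − 2·(-74.744·1000)/870) = 13.82 m/s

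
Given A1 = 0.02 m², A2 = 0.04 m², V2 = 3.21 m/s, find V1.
Formula: V_2 = \frac{A_1 V_1}{A_2}
Substituting knowns: 3.21 = 0.02·V1/0.04
Solving for V1: V1 = 3.21·0.04/0.02 = 6.42 m/s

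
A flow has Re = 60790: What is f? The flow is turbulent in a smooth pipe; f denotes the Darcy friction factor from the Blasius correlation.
Formula: f = \frac{0.316}{Re^{0.25}}
f = 0.316/60790^0.25 = 0.02012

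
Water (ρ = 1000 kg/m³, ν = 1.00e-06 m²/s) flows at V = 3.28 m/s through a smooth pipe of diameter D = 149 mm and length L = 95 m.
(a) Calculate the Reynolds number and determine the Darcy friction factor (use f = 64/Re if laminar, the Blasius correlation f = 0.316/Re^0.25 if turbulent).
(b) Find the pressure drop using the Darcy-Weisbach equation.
(a) Re = V·D/ν = 3.28·0.149/1.00e-06 = 488720 → turbulent (Re > 4000); f = 0.316/Re^0.25 = 0.316/488720^0.25 = 0.011951 (Blasius is strictly valid for Re ≲ 1e5; used here as the smooth-pipe estimate the problem specifies)
(b) Darcy-Weisbach: ΔP = f·(L/D)·½ρV²/1000 = 0.011951·(95/0.149)·½·1000·3.28²/1000 = 40.99 kPa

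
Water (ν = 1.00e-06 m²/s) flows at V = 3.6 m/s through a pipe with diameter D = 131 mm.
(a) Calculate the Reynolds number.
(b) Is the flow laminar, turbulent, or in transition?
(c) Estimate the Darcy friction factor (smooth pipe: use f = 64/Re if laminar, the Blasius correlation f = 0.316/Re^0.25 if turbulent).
(a) Re = V·D/ν = 3.6·0.131/1.00e-06 = 471600
(b) Flow regime: turbulent (Re > 4000)
(c) Friction factor: f = 0.316/Re^0.25 = 0.316/471600^0.25 = 0.01206 (Blasius is strictly valid for Re ≲ 1e5; used here as the smooth-pipe estimate the problem specifies)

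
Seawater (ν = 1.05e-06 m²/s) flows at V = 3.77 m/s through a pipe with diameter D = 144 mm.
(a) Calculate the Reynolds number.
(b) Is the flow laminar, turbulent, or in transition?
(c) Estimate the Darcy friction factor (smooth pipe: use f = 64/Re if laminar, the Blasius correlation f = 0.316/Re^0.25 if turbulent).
(a) Re = V·D/ν = 3.77·0.144/1.05e-06 = 517030
(b) Flow regime: turbulent (Re > 4000)
(c) Friction factor: f = 0.316/Re^0.25 = 0.316/517030^0.25 = 0.01178 (Blasius is strictly valid for Re ≲ 1e5; used here as the smooth-pipe estimate the problem specifies)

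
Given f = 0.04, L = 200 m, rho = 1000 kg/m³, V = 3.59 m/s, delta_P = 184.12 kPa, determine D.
Formula: \Delta P = f \frac{L}{D} \frac{\rho V^2}{2}
Substituting knowns: 184.12 = 0.04·(200/D)·0.5·1000·3.59²/1000
Solving for D: D = 0.04·200·0.5·1000·3.59²/(184.12·1000) = 0.28 m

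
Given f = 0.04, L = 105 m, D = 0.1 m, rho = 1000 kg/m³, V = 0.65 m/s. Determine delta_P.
Formula: \Delta P = f \frac{L}{D} \frac{\rho V^2}{2}
delta_P = 0.04·(105/0.1)·0.5·1000·0.65²/1000 = 8.873 kPa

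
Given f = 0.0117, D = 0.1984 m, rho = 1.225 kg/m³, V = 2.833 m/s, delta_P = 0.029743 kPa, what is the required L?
Formula: \Delta P = f \frac{L}{D} \frac{\rho V^2}{2}
Substituting knowns: 0.029743 = 0.0117·(L/0.1984)·0.5·1.225·2.833²/1000
Solving for L: L = (0.029743·1000)·0.1984/(0.0117·0.5·1.225·2.833²) = 102.6 m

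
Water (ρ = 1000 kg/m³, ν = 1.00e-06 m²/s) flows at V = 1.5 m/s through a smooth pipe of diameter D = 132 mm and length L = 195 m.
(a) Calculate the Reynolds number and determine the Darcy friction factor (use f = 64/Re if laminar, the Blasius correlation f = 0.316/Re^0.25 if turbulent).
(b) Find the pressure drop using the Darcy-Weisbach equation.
(a) Re = V·D/ν = 1.5·0.132/1.00e-06 = 198000 → turbulent (Re > 4000); f = 0.316/Re^0.25 = 0.316/198000^0.25 = 0.01498 (Blasius is strictly valid for Re ≲ 1e5; used here as the smooth-pipe estimate the problem specifies)
(b) Darcy-Weisbach: ΔP = f·(L/D)·½ρV²/1000 = 0.01498·(195/0.132)·½·1000·1.5²/1000 = 24.9 kPa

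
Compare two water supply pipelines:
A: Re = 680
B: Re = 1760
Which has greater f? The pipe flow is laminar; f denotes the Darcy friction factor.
f(A) = 0.09412, f(B) = 0.03636. Answer: A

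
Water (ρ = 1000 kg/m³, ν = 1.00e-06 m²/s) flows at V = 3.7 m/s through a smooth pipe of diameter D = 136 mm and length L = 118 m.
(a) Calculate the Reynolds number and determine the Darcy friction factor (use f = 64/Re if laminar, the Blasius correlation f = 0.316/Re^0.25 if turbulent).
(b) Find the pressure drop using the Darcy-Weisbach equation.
(a) Re = V·D/ν = 3.7·0.136/1.00e-06 = 503200 → turbulent (Re > 4000); f = 0.316/Re^0.25 = 0.316/503200^0.25 = 0.011865 (Blasius is strictly valid for Re ≲ 1e5; used here as the smooth-pipe estimate the problem specifies)
(b) Darcy-Weisbach: ΔP = f·(L/D)·½ρV²/1000 = 0.011865·(118/0.136)·½·1000·3.7²/1000 = 70.47 kPa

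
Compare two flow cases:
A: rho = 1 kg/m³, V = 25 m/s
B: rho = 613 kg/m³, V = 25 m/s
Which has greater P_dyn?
P_dyn(A) = 0.3125 kPa, P_dyn(B) = 191.6 kPa. Answer: B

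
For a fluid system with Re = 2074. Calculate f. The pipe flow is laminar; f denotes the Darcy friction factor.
Formula: f = \frac{64}{Re}
f = 64/2074 = 0.03086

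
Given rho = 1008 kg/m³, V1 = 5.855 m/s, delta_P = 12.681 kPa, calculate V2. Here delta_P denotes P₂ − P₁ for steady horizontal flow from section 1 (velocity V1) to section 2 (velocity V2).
Formula: \Delta P = \frac{1}{2} \rho (V_1^2 - V_2^2)
Substituting knowns: 12.681 = 0.5·1008·(5.855² − V2²)/1000
Solving for V2: V2 = √(5.855² − 2·(12.681·1000)/1008) = 3.02 m/s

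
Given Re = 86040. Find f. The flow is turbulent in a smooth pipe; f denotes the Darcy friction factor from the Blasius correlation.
Formula: f = \frac{0.316}{Re^{0.25}}
f = 0.316/86040^0.25 = 0.01845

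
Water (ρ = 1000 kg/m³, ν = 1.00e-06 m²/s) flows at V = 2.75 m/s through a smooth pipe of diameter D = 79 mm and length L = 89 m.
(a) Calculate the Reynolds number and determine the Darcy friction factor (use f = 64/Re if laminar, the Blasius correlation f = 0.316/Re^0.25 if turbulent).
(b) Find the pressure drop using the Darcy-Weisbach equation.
(a) Re = V·D/ν = 2.75·0.079/1.00e-06 = 217250 → turbulent (Re > 4000); f = 0.316/Re^0.25 = 0.316/217250^0.25 = 0.014637 (Blasius is strictly valid for Re ≲ 1e5; used here as the smooth-pipe estimate the problem specifies)
(b) Darcy-Weisbach: ΔP = f·(L/D)·½ρV²/1000 = 0.014637·(89/0.079)·½·1000·2.75²/1000 = 62.35 kPa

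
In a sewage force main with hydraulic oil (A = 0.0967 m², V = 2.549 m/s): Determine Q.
Formula: Q = A V
Q = 0.0967·2.549·1000 = 246.5 L/s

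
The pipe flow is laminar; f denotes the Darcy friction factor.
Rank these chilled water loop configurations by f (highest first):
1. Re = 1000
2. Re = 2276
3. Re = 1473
Case 1: f = 0.064
Case 2: f = 0.02812
Case 3: f = 0.04345
Ranking (highest first): 1, 3, 2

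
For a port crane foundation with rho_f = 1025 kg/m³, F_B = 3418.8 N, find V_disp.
Formula: F_B = \rho_f g V_{disp}
Substituting knowns: 3418.8 = 1025·9.81·V_disp
Solving for V_disp: V_disp = 3418.8/(1025·9.81) = 0.34 m³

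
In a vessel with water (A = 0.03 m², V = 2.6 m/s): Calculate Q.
Formula: Q = A V
Q = 0.03·2.6·1000 = 78 L/s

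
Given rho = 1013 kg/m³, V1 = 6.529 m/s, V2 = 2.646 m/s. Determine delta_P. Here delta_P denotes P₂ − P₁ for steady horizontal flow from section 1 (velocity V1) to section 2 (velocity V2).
Formula: \Delta P = \frac{1}{2} \rho (V_1^2 - V_2^2)
delta_P = 0.5·1013·(6.529² − 2.646²)/1000 = 18.04 kPa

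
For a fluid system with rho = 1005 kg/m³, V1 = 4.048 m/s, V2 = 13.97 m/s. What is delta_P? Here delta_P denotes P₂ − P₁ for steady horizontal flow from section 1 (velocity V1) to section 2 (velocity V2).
Formula: \Delta P = \frac{1}{2} \rho (V_1^2 - V_2^2)
delta_P = 0.5·1005·(4.048² − 13.97²)/1000 = -89.83 kPa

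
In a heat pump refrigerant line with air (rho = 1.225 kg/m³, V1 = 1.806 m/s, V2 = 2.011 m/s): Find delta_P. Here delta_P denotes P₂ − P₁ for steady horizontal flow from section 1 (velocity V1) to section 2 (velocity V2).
Formula: \Delta P = \frac{1}{2} \rho (V_1^2 - V_2^2)
delta_P = 0.5·1.225·(1.806² − 2.011²)/1000 = -0.0004793 kPa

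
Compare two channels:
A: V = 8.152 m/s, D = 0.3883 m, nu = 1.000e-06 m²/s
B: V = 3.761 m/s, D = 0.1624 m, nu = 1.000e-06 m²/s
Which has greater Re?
Re(A) = 3.165e+06, Re(B) = 610786. Answer: A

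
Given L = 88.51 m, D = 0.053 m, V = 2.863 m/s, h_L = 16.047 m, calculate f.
Formula: h_L = f \frac{L}{D} \frac{V^2}{2g}
Substituting knowns: 16.047 = f·(88.51/0.053)·2.863²/(2·9.81)
Solving for f: f = 16.047·2·9.81/((88.51/0.053)·2.863²) = 0.023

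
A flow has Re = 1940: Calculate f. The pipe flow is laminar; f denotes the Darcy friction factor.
Formula: f = \frac{64}{Re}
f = 64/1940 = 0.03299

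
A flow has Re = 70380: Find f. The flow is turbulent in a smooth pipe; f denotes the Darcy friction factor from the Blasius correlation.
Formula: f = \frac{0.316}{Re^{0.25}}
f = 0.316/70380^0.25 = 0.0194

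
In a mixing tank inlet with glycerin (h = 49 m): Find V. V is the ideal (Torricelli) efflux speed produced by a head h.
Formula: V = \sqrt{2 g h}
V = √(2·9.81·49) = 31.01 m/s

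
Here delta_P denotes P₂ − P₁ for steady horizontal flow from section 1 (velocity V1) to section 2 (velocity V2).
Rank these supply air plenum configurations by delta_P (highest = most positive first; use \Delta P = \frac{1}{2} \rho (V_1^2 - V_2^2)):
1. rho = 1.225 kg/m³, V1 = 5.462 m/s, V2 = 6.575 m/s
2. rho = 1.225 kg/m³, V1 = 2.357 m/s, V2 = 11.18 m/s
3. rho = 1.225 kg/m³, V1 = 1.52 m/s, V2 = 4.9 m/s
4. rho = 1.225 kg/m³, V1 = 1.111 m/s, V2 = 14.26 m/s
Case 1: delta_P = -0.008206 kPa
Case 2: delta_P = -0.07316 kPa
Case 3: delta_P = -0.01329 kPa
Case 4: delta_P = -0.1238 kPa
Ranking (highest first): 1, 3, 2, 4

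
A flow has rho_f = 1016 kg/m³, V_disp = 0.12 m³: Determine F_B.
Formula: F_B = \rho_f g V_{disp}
F_B = 1016·9.81·0.12 = 1196 N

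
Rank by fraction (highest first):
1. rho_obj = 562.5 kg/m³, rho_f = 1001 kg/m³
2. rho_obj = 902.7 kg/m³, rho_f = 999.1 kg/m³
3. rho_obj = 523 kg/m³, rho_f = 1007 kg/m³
Case 1: fraction = 0.5619
Case 2: fraction = 0.9035
Case 3: fraction = 0.5194
Ranking (highest first): 2, 1, 3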